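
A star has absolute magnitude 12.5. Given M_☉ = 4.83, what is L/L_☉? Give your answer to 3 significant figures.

L/L_☉ ≈ 8.55×10^-4

M − M_☉ = 12.5 − 4.83 = 7.670
L/L_☉ = 10^(−0.4 (M − M_☉)) = 10^-3.068 = 8.551×10^-4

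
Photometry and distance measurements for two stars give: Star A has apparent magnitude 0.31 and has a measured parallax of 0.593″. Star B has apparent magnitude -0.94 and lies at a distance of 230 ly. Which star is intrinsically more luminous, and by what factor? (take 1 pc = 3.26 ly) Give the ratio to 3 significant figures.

Star B is more luminous, by a factor of 5540.

Star A: d = 1/p = 1/0.593″ = 1.686 pc
Star A: M = m − 5 log₁₀ d + 5 = 0.31 − 5·0.2269 + 5 = 4.175
Star B: d = 230 ly / 3.26 = 70.55 pc
Star B: M = m − 5 log₁₀ d + 5 = -0.94 − 5·1.8485 + 5 = -5.183
ΔM = M_A − M_B = 4.175 − (-5.183) = 9.358; smaller M is more luminous → Star B.
L ratio = 10^(0.4 |ΔM|) = 10^3.743 = 5535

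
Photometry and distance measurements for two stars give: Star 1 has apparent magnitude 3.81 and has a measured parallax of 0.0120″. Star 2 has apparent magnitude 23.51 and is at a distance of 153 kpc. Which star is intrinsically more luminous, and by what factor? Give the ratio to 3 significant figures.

Star 1: d = 1/p = 1/0.0120″ = 83.33 pc
Star 1: M = m − 5 log₁₀ d + 5 = 3.81 − 5·1.9208 + 5 = -0.794
Star 2: d = 153 kpc = 153000 pc
Star 2: M = m − 5 log₁₀ d + 5 = 23.51 − 5·5.1847 + 5 = 2.587
ΔM = M_1 − M_2 = -0.794 − (2.587) = -3.381; smaller M is more luminous → Star 1.
L ratio = 10^(0.4 |ΔM|) = 10^1.352 = 22.50

Star 1 is more luminous, by a factor of 22.5.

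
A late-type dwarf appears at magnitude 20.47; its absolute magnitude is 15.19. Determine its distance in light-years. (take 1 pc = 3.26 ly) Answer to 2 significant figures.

d ≈ 370 ly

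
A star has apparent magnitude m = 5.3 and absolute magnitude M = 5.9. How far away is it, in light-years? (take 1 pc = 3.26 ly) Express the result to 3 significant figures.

d ≈ 24.7 ly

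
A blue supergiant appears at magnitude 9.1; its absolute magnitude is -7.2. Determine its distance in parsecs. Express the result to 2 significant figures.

d ≈ 18000 pc

Distance modulus: m − M = 9.1 − (-7.2) = 16.300
m − M = 5 log₁₀ d − 5
log₁₀ d = (m − M)/5 + 1 = 4.2600
d = 10^4.2600 = 18200 pc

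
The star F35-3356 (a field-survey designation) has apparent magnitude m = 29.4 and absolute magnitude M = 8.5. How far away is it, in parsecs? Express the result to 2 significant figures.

μ = m − M = 20.900
m − M = 5 log₁₀ d − 5
log₁₀ d = (m − M)/5 + 1 = 5.1800
d = 10^5.1800 = 151400 pc

d ≈ 150000 pc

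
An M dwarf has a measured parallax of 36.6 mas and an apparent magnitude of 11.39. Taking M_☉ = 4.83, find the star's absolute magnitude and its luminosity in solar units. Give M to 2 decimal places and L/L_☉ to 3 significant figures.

M ≈ 9.21; L/L_☉ ≈ 0.0177

d = 1/p = 1000/36.6 mas = 27.32 pc
M = m − 5 log₁₀ d + 5 = 11.39 − 5·1.4365 + 5 = 9.207
M − M_☉ = 9.207 − 4.83 = 4.377
L/L_☉ = 10^(−0.4 × 4.377) = 0.01774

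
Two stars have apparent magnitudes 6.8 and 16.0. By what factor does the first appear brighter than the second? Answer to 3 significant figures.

4790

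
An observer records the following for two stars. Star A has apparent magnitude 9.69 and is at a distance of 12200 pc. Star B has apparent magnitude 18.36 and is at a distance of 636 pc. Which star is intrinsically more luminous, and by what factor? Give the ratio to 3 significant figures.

Star A is more luminous, by a factor of 1.08×10^6.

Star A: M = m − 5 log₁₀ d + 5 = 9.69 − 5·4.0864 + 5 = -5.742
Star B: M = m − 5 log₁₀ d + 5 = 18.36 − 5·2.8035 + 5 = 9.343
ΔM = M_A − M_B = -5.742 − (9.343) = -15.085; smaller M is more luminous → Star A.
L ratio = 10^(0.4 |ΔM|) = 10^6.034 = 1.081×10^6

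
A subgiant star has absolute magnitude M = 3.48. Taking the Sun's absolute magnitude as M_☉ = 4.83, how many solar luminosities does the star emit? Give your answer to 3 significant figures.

L/L_☉ ≈ 3.47

M − M_☉ = 3.48 − 4.83 = -1.350
L/L_☉ = 10^(−0.4 (M − M_☉)) = 10^0.540 = 3.467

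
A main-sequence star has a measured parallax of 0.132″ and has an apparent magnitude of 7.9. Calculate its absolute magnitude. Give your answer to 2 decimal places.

M ≈ 8.50

d = 1/p = 1/0.132″ = 7.576 pc
5 log₁₀(d/10 pc) = 5 log₁₀(7.576) − 5 = -0.603
M = m − 5 log₁₀(d/10) = 7.9 + 0.603 = 8.503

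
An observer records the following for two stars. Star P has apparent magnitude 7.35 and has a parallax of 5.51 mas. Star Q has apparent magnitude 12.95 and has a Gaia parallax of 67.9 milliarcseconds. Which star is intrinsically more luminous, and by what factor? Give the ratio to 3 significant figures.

Star P: p = 5.51 mas = 5.51×10^-3″ → d = 1/p = 181.5 pc
Star P: M = m − 5 log₁₀ d + 5 = 7.35 − 5·2.2588 + 5 = 1.056
Star Q: p = 67.9 mas = 0.0679″ → d = 1/p = 14.73 pc
Star Q: M = m − 5 log₁₀ d + 5 = 12.95 − 5·1.1681 + 5 = 12.109
ΔM = M_P − M_Q = 1.056 − (12.109) = -11.054; smaller M is more luminous → Star P.
L ratio = 10^(0.4 |ΔM|) = 10^4.421 = 26390

Star P is more luminous, by a factor of 26400.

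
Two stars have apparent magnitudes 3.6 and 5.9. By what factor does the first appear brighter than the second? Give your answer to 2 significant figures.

8.3

Magnitude difference = -2.3
Flux ratio = 10^(−0.4 Δm) = 10^(−0.4 × -2.3) = 10^0.920 = 8.318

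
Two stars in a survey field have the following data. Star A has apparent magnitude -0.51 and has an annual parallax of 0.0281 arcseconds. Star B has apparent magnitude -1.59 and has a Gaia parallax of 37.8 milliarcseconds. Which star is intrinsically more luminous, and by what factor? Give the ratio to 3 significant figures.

Star B is more luminous, by a factor of 1.49.

Star A: d = 1/p = 1/0.0281″ = 35.59 pc
Star A: M = m − 5 log₁₀ d + 5 = -0.51 − 5·1.5513 + 5 = -3.266
Star B: p = 37.8 mas = 0.0378″ → d = 1/p = 26.46 pc
Star B: M = m − 5 log₁₀ d + 5 = -1.59 − 5·1.4225 + 5 = -3.703
ΔM = M_A − M_B = -3.266 − (-3.703) = 0.436; smaller M is more luminous → Star B.
L ratio = 10^(0.4 |ΔM|) = 10^0.174 = 1.494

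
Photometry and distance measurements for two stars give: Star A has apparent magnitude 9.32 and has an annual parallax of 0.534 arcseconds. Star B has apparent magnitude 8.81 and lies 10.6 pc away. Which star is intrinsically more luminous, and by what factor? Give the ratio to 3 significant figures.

Star B is more luminous, by a factor of 51.3.

Star A: d = 1/p = 1/0.534″ = 1.873 pc
Star A: M = m − 5 log₁₀ d + 5 = 9.32 − 5·0.2725 + 5 = 12.958
Star B: M = m − 5 log₁₀ d + 5 = 8.81 − 5·1.0253 + 5 = 8.683
ΔM = M_A − M_B = 12.958 − (8.683) = 4.274; smaller M is more luminous → Star B.
L ratio = 10^(0.4 |ΔM|) = 10^1.710 = 51.25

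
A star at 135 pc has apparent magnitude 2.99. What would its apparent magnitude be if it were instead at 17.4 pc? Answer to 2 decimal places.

m ≈ -1.46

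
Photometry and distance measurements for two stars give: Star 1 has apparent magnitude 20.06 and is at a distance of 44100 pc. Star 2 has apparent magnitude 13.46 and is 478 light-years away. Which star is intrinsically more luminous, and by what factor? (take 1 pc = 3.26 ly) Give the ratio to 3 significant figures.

Star 1 is more luminous, by a factor of 207.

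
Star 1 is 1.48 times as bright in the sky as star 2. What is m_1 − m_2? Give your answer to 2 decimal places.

m_1 − m_2 ≈ -0.43

Pogson: Δm = −2.5 log₁₀(ratio) = −2.5 log₁₀(1.48) = −2.5 × 0.1703 = -0.426
Star 1 is brighter, so it has the smaller magnitude: the difference is negative.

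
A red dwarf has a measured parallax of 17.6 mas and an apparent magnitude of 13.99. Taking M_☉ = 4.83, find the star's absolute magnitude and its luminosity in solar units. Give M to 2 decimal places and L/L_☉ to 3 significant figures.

d = 1/p = 1000/17.6 mas = 56.82 pc
M = m − 5 log₁₀ d + 5 = 13.99 − 5·1.7545 + 5 = 10.218
M − M_☉ = 10.218 − 4.83 = 5.388
L/L_☉ = 10^(−0.4 × 5.388) = 6.998×10^-3

M ≈ 10.22; L/L_☉ ≈ 7.00×10^-3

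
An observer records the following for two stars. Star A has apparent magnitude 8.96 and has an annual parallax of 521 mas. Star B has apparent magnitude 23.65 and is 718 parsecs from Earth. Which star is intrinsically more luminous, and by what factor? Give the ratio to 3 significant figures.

Star A is more luminous, by a factor of 5.37.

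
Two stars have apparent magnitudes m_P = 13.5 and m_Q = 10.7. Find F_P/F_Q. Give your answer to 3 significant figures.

F_P/F_Q ≈ 0.0759

Δm = 13.5 − (10.7) = 2.8
Flux ratio = 10^(−0.4 Δm) = 10^(−0.4 × 2.8) = 10^-1.120 = 0.07586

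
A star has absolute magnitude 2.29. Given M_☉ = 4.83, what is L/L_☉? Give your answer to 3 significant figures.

L/L_☉ ≈ 10.4

M − M_☉ = 2.29 − 4.83 = -2.540
L/L_☉ = 10^(−0.4 (M − M_☉)) = 10^1.016 = 10.38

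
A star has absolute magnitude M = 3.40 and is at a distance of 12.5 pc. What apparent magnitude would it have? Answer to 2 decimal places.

m ≈ 3.88

m = M + 5 log₁₀ d − 5 = 3.40 + 5·1.0969 − 5 = 3.885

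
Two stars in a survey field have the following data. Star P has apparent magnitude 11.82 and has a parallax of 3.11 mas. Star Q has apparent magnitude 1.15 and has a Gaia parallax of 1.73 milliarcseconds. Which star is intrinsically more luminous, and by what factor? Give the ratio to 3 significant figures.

Star P: p = 3.11 mas = 3.11×10^-3″ → d = 1/p = 321.5 pc
Star P: M = m − 5 log₁₀ d + 5 = 11.82 − 5·2.5072 + 5 = 4.284
Star Q: p = 1.73 mas = 1.73×10^-3″ → d = 1/p = 578.0 pc
Star Q: M = m − 5 log₁₀ d + 5 = 1.15 − 5·2.7620 + 5 = -7.660
ΔM = M_P − M_Q = 4.284 − (-7.660) = 11.944; smaller M is more luminous → Star Q.
L ratio = 10^(0.4 |ΔM|) = 10^4.777 = 59900

Star Q is more luminous, by a factor of 59900.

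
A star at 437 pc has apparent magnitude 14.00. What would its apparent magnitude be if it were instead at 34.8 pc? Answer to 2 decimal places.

m ≈ 8.51

Flux ∝ 1/d², so Δm = 5 log₁₀(d₂/d₁) = 5 log₁₀(34.8/437) = -5.495
m₂ = m₁ + Δm = 14.00 + (-5.495) = 8.505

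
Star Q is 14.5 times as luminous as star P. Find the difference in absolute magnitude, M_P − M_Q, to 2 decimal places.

Pogson: ΔM = −2.5 log₁₀(ratio) = −2.5 log₁₀(14.5) = −2.5 × 1.1614 = -2.903
Star Q is brighter so has the smaller magnitude: M_P − M_Q is positive.

M_P − M_Q ≈ 2.90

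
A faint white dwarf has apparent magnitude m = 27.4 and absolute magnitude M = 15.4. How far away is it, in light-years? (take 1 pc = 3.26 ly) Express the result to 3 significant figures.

Distance modulus: m − M = 27.4 − (15.4) = 12.000
m − M = 5 log₁₀ d − 5
log₁₀ d = (m − M)/5 + 1 = 3.4000
d = 10^3.4000 = 2512 pc
= 8189 ly

d ≈ 8190 ly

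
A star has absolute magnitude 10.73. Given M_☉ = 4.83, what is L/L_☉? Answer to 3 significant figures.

L/L_☉ ≈ 4.37×10^-3

M − M_☉ = 10.73 − 4.83 = 5.900
L/L_☉ = 10^(−0.4 (M − M_☉)) = 10^-2.360 = 4.365×10^-3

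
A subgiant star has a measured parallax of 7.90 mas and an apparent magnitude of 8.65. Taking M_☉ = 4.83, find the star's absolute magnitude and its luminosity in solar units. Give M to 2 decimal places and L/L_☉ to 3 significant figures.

M ≈ 3.14; L/L_☉ ≈ 4.75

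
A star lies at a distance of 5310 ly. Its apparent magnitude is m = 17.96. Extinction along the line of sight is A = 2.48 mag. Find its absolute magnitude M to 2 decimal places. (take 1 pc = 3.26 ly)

d = 5310 ly / 3.26 = 1629 pc
5 log₁₀(d/10 pc) = 5 log₁₀(1629) − 5 = 11.059
M = m − 5 log₁₀(d/10) − A = 17.96 − 11.059 − 2.48 = 4.421

M ≈ 4.42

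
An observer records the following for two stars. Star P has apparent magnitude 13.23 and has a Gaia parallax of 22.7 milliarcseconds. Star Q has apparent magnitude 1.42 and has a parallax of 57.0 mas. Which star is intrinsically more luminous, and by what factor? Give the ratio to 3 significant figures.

Star P: p = 22.7 mas = 0.0227″ → d = 1/p = 44.05 pc
Star P: M = m − 5 log₁₀ d + 5 = 13.23 − 5·1.6440 + 5 = 10.010
Star Q: p = 57.0 mas = 0.0570″ → d = 1/p = 17.54 pc
Star Q: M = m − 5 log₁₀ d + 5 = 1.42 − 5·1.2441 + 5 = 0.199
ΔM = M_P − M_Q = 10.010 − (0.199) = 9.811; smaller M is more luminous → Star Q.
L ratio = 10^(0.4 |ΔM|) = 10^3.924 = 8400

Star Q is more luminous, by a factor of 8400.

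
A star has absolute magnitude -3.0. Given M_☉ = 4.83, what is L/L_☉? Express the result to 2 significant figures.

L/L_☉ ≈ 1400

M − M_☉ = -3.0 − 4.83 = -7.830
L/L_☉ = 10^(−0.4 (M − M_☉)) = 10^3.132 = 1355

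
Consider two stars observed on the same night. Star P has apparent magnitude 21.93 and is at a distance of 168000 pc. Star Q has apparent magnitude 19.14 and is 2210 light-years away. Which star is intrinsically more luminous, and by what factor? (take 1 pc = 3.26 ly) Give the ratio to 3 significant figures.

Star P: M = m − 5 log₁₀ d + 5 = 21.93 − 5·5.2253 + 5 = 0.803
Star Q: d = 2210 ly / 3.26 = 677.9 pc
Star Q: M = m − 5 log₁₀ d + 5 = 19.14 − 5·2.8312 + 5 = 9.984
ΔM = M_P − M_Q = 0.803 − (9.984) = -9.181; smaller M is more luminous → Star P.
L ratio = 10^(0.4 |ΔM|) = 10^3.672 = 4702

Star P is more luminous, by a factor of 4700.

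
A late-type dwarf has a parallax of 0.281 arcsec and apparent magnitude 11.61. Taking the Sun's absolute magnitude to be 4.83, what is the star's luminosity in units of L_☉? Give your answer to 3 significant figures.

L/L_☉ ≈ 2.46×10^-4

d = 1/p = 1/0.281″ = 3.559 pc
M = m − 5 log₁₀ d + 5 = 11.61 − 5·0.5513 + 5 = 13.854
M − M_☉ = 13.854 − 4.83 = 9.024
L/L_☉ = 10^(−0.4 × 9.024) = 2.458×10^-4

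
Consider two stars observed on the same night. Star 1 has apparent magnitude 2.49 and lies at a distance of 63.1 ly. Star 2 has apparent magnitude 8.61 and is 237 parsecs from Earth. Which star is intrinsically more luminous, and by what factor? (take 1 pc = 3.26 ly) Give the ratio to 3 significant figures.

Star 1 is more luminous, by a factor of 1.87.

Star 1: d = 63.1 ly / 3.26 = 19.36 pc
Star 1: M = m − 5 log₁₀ d + 5 = 2.49 − 5·1.2868 + 5 = 1.056
Star 2: M = m − 5 log₁₀ d + 5 = 8.61 − 5·2.3747 + 5 = 1.736
ΔM = M_1 − M_2 = 1.056 − (1.736) = -0.680; smaller M is more luminous → Star 1.
L ratio = 10^(0.4 |ΔM|) = 10^0.272 = 1.871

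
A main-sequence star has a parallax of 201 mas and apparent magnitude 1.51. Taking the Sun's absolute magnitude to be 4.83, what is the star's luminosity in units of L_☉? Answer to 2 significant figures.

d = 1/p = 1000/201 mas = 4.975 pc
M = m − 5 log₁₀ d + 5 = 1.51 − 5·0.6968 + 5 = 3.026
M − M_☉ = 3.026 − 4.83 = -1.804
L/L_☉ = 10^(−0.4 × -1.804) = 5.268

L/L_☉ ≈ 5.3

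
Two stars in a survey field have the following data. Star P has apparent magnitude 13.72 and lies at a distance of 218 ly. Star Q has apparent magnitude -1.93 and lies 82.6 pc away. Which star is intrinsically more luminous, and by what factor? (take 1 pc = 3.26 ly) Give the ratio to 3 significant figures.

Star Q is more luminous, by a factor of 2.78×10^6.

Star P: d = 218 ly / 3.26 = 66.87 pc
Star P: M = m − 5 log₁₀ d + 5 = 13.72 − 5·1.8252 + 5 = 9.594
Star Q: M = m − 5 log₁₀ d + 5 = -1.93 − 5·1.9170 + 5 = -6.515
ΔM = M_P − M_Q = 9.594 − (-6.515) = 16.109; smaller M is more luminous → Star Q.
L ratio = 10^(0.4 |ΔM|) = 10^6.443 = 2.776×10^6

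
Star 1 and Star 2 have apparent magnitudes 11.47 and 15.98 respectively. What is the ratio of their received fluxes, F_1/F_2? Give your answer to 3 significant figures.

F_1/F_2 ≈ 63.7

Magnitude difference = -4.51
Flux ratio = 10^(−0.4 Δm) = 10^(−0.4 × -4.51) = 10^1.804 = 63.68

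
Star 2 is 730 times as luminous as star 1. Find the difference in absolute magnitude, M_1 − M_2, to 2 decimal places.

Pogson: ΔM = −2.5 log₁₀(ratio) = −2.5 log₁₀(730) = −2.5 × 2.8633 = -7.158
Star 2 is brighter so has the smaller magnitude: M_1 − M_2 is positive.

M_1 − M_2 ≈ 7.16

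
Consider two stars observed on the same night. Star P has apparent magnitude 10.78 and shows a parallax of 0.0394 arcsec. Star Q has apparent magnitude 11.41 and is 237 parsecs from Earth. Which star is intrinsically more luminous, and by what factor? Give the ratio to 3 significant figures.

Star P: d = 1/p = 1/0.0394″ = 25.38 pc
Star P: M = m − 5 log₁₀ d + 5 = 10.78 − 5·1.4045 + 5 = 8.757
Star Q: M = m − 5 log₁₀ d + 5 = 11.41 − 5·2.3747 + 5 = 4.536
ΔM = M_P − M_Q = 8.757 − (4.536) = 4.221; smaller M is more luminous → Star Q.
L ratio = 10^(0.4 |ΔM|) = 10^1.688 = 48.81

Star Q is more luminous, by a factor of 48.8.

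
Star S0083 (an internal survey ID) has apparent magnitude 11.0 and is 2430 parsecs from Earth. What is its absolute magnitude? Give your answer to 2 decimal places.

M ≈ -0.93

5 log₁₀(d/10 pc) = 5 log₁₀(2430) − 5 = 11.928
M = m − 5 log₁₀(d/10) = 11.0 − 11.928 = -0.928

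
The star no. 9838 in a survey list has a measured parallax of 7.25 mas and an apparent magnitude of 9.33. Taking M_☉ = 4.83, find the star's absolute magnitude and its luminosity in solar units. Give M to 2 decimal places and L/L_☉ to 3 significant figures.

M ≈ 3.63; L/L_☉ ≈ 3.02

d = 1/p = 1000/7.25 mas = 137.9 pc
M = m − 5 log₁₀ d + 5 = 9.33 − 5·2.1397 + 5 = 3.632
M − M_☉ = 3.632 − 4.83 = -1.198
L/L_☉ = 10^(−0.4 × -1.198) = 3.015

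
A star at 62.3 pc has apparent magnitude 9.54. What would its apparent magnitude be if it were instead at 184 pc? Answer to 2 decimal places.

m ≈ 11.89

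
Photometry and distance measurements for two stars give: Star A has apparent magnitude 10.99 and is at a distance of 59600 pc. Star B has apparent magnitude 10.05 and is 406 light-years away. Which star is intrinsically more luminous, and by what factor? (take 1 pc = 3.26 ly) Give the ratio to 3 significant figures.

Star A is more luminous, by a factor of 96400.

Star A: M = m − 5 log₁₀ d + 5 = 10.99 − 5·4.7752 + 5 = -7.886
Star B: d = 406 ly / 3.26 = 124.5 pc
Star B: M = m − 5 log₁₀ d + 5 = 10.05 − 5·2.0953 + 5 = 4.573
ΔM = M_A − M_B = -7.886 − (4.573) = -12.460; smaller M is more luminous → Star A.
L ratio = 10^(0.4 |ΔM|) = 10^4.984 = 96360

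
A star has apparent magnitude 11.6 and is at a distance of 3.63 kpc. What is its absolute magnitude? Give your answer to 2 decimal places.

M ≈ -1.20

d = 3.63 kpc = 3630 pc
5 log₁₀(d/10 pc) = 5 log₁₀(3630) − 5 = 12.800
M = m − 5 log₁₀(d/10) = 11.6 − 12.800 = -1.200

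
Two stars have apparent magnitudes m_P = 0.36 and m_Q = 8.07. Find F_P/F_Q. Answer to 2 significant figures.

F_P/F_Q ≈ 1200

Δm = 0.36 − (8.07) = -7.71
Flux ratio = 10^(−0.4 Δm) = 10^(−0.4 × -7.71) = 10^3.084 = 1213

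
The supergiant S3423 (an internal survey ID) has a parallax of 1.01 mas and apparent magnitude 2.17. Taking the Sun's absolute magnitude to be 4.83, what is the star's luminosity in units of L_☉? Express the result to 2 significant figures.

d = 1/p = 1000/1.01 mas = 990.1 pc
M = m − 5 log₁₀ d + 5 = 2.17 − 5·2.9957 + 5 = -7.808
M − M_☉ = -7.808 − 4.83 = -12.638
L/L_☉ = 10^(−0.4 × -12.638) = 113600

L/L_☉ ≈ 110000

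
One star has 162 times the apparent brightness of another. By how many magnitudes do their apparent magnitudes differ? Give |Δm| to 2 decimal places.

|Δm| ≈ 5.52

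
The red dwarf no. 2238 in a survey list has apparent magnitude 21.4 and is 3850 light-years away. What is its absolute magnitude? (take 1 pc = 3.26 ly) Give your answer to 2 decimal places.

M ≈ 11.04

d = 3850 ly / 3.26 = 1181 pc
5 log₁₀(d/10 pc) = 5 log₁₀(1181) − 5 = 10.361
M = m − 5 log₁₀(d/10) = 21.4 − 10.361 = 11.039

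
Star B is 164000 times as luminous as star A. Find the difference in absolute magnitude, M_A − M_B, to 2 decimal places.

M_A − M_B ≈ 13.04

Pogson: ΔM = −2.5 log₁₀(ratio) = −2.5 log₁₀(164000) = −2.5 × 5.2148 = -13.037
Star B is brighter so has the smaller magnitude: M_A − M_B is positive.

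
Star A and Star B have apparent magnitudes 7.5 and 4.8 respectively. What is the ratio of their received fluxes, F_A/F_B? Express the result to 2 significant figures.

F_A/F_B ≈ 0.083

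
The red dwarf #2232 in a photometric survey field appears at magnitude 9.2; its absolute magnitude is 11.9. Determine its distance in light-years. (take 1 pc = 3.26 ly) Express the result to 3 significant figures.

Distance modulus: m − M = 9.2 − (11.9) = -2.700
m − M = 5 log₁₀ d − 5
log₁₀ d = (m − M)/5 + 1 = 0.4600
d = 10^0.4600 = 2.884 pc
= 9.402 ly

d ≈ 9.40 ly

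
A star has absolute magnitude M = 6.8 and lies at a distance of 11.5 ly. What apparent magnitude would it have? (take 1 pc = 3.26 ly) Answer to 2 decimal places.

m ≈ 4.54

d = 11.5 ly / 3.26 = 3.528 pc
m = M + 5 log₁₀ d − 5 = 6.8 + 5·0.5475 − 5 = 4.537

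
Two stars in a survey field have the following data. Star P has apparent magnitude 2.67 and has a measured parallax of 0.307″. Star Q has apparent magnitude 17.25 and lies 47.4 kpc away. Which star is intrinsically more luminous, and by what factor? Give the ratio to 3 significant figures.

Star P: d = 1/p = 1/0.307″ = 3.257 pc
Star P: M = m − 5 log₁₀ d + 5 = 2.67 − 5·0.5129 + 5 = 5.106
Star Q: d = 47.4 kpc = 47400 pc
Star Q: M = m − 5 log₁₀ d + 5 = 17.25 − 5·4.6758 + 5 = -1.129
ΔM = M_P − M_Q = 5.106 − (-1.129) = 6.235; smaller M is more luminous → Star Q.
L ratio = 10^(0.4 |ΔM|) = 10^2.494 = 311.8

Star Q is more luminous, by a factor of 312.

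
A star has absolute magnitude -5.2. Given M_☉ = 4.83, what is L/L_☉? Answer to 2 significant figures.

L/L_☉ ≈ 10000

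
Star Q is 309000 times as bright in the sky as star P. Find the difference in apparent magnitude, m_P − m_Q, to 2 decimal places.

m_P − m_Q ≈ 13.72

Pogson: Δm = −2.5 log₁₀(ratio) = −2.5 log₁₀(309000) = −2.5 × 5.4900 = -13.725
Star Q is brighter so has the smaller magnitude: m_P − m_Q is positive.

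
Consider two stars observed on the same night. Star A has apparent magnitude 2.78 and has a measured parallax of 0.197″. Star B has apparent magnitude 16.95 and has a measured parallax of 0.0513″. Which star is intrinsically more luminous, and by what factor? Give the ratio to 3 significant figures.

Star A: d = 1/p = 1/0.197″ = 5.076 pc
Star A: M = m − 5 log₁₀ d + 5 = 2.78 − 5·0.7055 + 5 = 4.252
Star B: d = 1/p = 1/0.0513″ = 19.49 pc
Star B: M = m − 5 log₁₀ d + 5 = 16.95 − 5·1.2899 + 5 = 15.501
ΔM = M_A − M_B = 4.252 − (15.501) = -11.248; smaller M is more luminous → Star A.
L ratio = 10^(0.4 |ΔM|) = 10^4.499 = 31570

Star A is more luminous, by a factor of 31600.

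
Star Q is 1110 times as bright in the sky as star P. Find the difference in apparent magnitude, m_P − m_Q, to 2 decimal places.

m_P − m_Q ≈ 7.61

Pogson: Δm = −2.5 log₁₀(ratio) = −2.5 log₁₀(1110) = −2.5 × 3.0453 = -7.613
Star Q is brighter so has the smaller magnitude: m_P − m_Q is positive.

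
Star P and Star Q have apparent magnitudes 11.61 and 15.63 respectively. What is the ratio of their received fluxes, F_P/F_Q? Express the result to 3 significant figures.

F_P/F_Q ≈ 40.6

Δm = 11.61 − (15.63) = -4.02
Flux ratio = 10^(−0.4 Δm) = 10^(−0.4 × -4.02) = 10^1.608 = 40.55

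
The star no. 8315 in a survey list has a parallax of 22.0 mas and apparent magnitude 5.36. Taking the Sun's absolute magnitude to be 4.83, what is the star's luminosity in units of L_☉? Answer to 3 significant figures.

L/L_☉ ≈ 12.7

d = 1/p = 1000/22.0 mas = 45.45 pc
M = m − 5 log₁₀ d + 5 = 5.36 − 5·1.6576 + 5 = 2.072
M − M_☉ = 2.072 − 4.83 = -2.758
L/L_☉ = 10^(−0.4 × -2.758) = 12.68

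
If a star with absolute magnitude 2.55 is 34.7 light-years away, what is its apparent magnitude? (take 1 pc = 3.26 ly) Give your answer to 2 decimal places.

m ≈ 2.69

d = 34.7 ly / 3.26 = 10.64 pc
m = M + 5 log₁₀ d − 5 = 2.55 + 5·1.0271 − 5 = 2.686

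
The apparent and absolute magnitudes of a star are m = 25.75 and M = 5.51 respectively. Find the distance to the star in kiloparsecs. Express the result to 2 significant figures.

d ≈ 110 kpc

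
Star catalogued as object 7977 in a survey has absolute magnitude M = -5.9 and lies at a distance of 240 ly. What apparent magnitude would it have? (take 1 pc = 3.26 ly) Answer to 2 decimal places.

m ≈ -1.57

d = 240 ly / 3.26 = 73.62 pc
m = M + 5 log₁₀ d − 5 = -5.9 + 5·1.8670 − 5 = -1.565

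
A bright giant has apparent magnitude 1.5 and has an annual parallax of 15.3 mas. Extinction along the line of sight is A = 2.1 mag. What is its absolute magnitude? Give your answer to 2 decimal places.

M ≈ -4.68

p = 15.3 mas = 0.0153″ → d = 1/p = 65.36 pc
5 log₁₀(d/10 pc) = 5 log₁₀(65.36) − 5 = 4.077
M = m − 5 log₁₀(d/10) − A = 1.5 − 4.077 − 2.1 = -4.677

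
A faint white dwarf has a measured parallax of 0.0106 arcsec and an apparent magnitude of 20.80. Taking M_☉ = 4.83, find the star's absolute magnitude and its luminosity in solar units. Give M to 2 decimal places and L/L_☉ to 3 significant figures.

d = 1/p = 1/0.0106″ = 94.34 pc
M = m − 5 log₁₀ d + 5 = 20.80 − 5·1.9747 + 5 = 15.927
M − M_☉ = 15.927 − 4.83 = 11.097
L/L_☉ = 10^(−0.4 × 11.097) = 3.642×10^-5

M ≈ 15.93; L/L_☉ ≈ 3.64×10^-5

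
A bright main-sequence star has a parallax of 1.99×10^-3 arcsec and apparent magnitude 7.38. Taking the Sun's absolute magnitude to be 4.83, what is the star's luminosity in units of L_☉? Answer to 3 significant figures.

L/L_☉ ≈ 241

d = 1/p = 1/1.99×10^-3″ = 502.5 pc
M = m − 5 log₁₀ d + 5 = 7.38 − 5·2.7011 + 5 = -1.126
M − M_☉ = -1.126 − 4.83 = -5.956
L/L_☉ = 10^(−0.4 × -5.956) = 241.2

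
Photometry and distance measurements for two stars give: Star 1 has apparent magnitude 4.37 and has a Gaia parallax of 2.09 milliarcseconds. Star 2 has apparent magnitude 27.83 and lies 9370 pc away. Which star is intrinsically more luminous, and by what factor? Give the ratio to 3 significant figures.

Star 1: p = 2.09 mas = 2.09×10^-3″ → d = 1/p = 478.5 pc
Star 1: M = m − 5 log₁₀ d + 5 = 4.37 − 5·2.6799 + 5 = -4.029
Star 2: M = m − 5 log₁₀ d + 5 = 27.83 − 5·3.9717 + 5 = 12.971
ΔM = M_1 − M_2 = -4.029 − (12.971) = -17.001; smaller M is more luminous → Star 1.
L ratio = 10^(0.4 |ΔM|) = 10^6.800 = 6.313×10^6

Star 1 is more luminous, by a factor of 6.31×10^6.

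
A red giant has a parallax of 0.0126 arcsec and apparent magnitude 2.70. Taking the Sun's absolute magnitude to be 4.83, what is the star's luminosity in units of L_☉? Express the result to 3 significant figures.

d = 1/p = 1/0.0126″ = 79.37 pc
M = m − 5 log₁₀ d + 5 = 2.70 − 5·1.8996 + 5 = -1.798
M − M_☉ = -1.798 − 4.83 = -6.628
L/L_☉ = 10^(−0.4 × -6.628) = 448.0

L/L_☉ ≈ 448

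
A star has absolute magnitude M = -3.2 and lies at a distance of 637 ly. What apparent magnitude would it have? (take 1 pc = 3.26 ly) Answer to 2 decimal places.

m ≈ 3.25

d = 637 ly / 3.26 = 195.4 pc
m = M + 5 log₁₀ d − 5 = -3.2 + 5·2.2909 − 5 = 3.255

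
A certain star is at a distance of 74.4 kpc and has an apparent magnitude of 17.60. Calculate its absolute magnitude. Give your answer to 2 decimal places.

M ≈ -1.76

d = 74.4 kpc = 74400 pc
5 log₁₀(d/10 pc) = 5 log₁₀(74400) − 5 = 19.358
M = m − 5 log₁₀(d/10) = 17.60 − 19.358 = -1.758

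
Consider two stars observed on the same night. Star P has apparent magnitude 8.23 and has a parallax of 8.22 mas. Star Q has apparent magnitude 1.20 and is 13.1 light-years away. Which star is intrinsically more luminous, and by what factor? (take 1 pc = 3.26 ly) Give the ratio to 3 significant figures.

Star P is more luminous, by a factor of 1.41.

Star P: p = 8.22 mas = 8.22×10^-3″ → d = 1/p = 121.7 pc
Star P: M = m − 5 log₁₀ d + 5 = 8.23 − 5·2.0851 + 5 = 2.804
Star Q: d = 13.1 ly / 3.26 = 4.018 pc
Star Q: M = m − 5 log₁₀ d + 5 = 1.20 − 5·0.6041 + 5 = 3.180
ΔM = M_P − M_Q = 2.804 − (3.180) = -0.375; smaller M is more luminous → Star P.
L ratio = 10^(0.4 |ΔM|) = 10^0.150 = 1.413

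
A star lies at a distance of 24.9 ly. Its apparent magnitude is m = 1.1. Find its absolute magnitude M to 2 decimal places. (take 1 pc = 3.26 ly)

d = 24.9 ly / 3.26 = 7.638 pc
5 log₁₀(d/10 pc) = 5 log₁₀(7.638) − 5 = -0.585
M = m − 5 log₁₀(d/10) = 1.1 + 0.585 = 1.685

M ≈ 1.69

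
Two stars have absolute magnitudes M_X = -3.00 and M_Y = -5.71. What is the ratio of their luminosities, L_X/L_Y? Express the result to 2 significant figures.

ΔM = M_X − M_Y = 2.71
L_X/L_Y = 10^(−0.4 ΔM) = 10^-1.084 = 0.08241

L_X/L_Y ≈ 0.082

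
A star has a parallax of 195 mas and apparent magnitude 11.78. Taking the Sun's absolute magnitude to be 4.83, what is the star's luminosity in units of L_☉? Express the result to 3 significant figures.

d = 1/p = 1000/195 mas = 5.128 pc
M = m − 5 log₁₀ d + 5 = 11.78 − 5·0.7100 + 5 = 13.230
M − M_☉ = 13.230 − 4.83 = 8.400
L/L_☉ = 10^(−0.4 × 8.400) = 4.364×10^-4

L/L_☉ ≈ 4.36×10^-4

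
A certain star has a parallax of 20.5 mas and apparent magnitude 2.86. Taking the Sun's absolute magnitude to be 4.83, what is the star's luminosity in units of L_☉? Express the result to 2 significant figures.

L/L_☉ ≈ 150

d = 1/p = 1000/20.5 mas = 48.78 pc
M = m − 5 log₁₀ d + 5 = 2.86 − 5·1.6882 + 5 = -0.581
M − M_☉ = -0.581 − 4.83 = -5.411
L/L_☉ = 10^(−0.4 × -5.411) = 146.0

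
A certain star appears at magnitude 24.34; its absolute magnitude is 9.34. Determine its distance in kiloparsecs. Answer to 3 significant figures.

d ≈ 10.0 kpc

μ = m − M = 15.000
m − M = 5 log₁₀ d − 5
log₁₀ d = (m − M)/5 + 1 = 4.0000
d = 10^4.0000 = 10000 pc
= 10.00 kpc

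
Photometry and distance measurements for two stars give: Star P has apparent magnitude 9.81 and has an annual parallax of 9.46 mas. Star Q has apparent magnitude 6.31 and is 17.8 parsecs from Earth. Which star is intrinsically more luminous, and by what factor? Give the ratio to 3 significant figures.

Star P is more luminous, by a factor of 1.40.

Star P: p = 9.46 mas = 9.46×10^-3″ → d = 1/p = 105.7 pc
Star P: M = m − 5 log₁₀ d + 5 = 9.81 − 5·2.0241 + 5 = 4.689
Star Q: M = m − 5 log₁₀ d + 5 = 6.31 − 5·1.2504 + 5 = 5.058
ΔM = M_P − M_Q = 4.689 − (5.058) = -0.368; smaller M is more luminous → Star P.
L ratio = 10^(0.4 |ΔM|) = 10^0.147 = 1.404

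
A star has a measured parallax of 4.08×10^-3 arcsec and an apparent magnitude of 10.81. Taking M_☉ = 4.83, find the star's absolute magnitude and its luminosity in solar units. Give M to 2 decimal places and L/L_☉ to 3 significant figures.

d = 1/p = 1/4.08×10^-3″ = 245.1 pc
M = m − 5 log₁₀ d + 5 = 10.81 − 5·2.3893 + 5 = 3.863
M − M_☉ = 3.863 − 4.83 = -0.967
L/L_☉ = 10^(−0.4 × -0.967) = 2.436

M ≈ 3.86; L/L_☉ ≈ 2.44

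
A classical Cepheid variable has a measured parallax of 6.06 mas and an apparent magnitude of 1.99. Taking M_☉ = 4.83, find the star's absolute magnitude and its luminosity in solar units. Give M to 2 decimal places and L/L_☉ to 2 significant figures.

M ≈ -4.10; L/L_☉ ≈ 3700

d = 1/p = 1000/6.06 mas = 165.0 pc
M = m − 5 log₁₀ d + 5 = 1.99 − 5·2.2175 + 5 = -4.098
M − M_☉ = -4.098 − 4.83 = -8.928
L/L_☉ = 10^(−0.4 × -8.928) = 3724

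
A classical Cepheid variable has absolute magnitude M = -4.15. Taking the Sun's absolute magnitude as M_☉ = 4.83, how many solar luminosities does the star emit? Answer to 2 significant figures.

L/L_☉ ≈ 3900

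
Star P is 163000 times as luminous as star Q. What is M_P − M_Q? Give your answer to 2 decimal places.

M_P − M_Q ≈ -13.03

Pogson: ΔM = −2.5 log₁₀(ratio) = −2.5 log₁₀(163000) = −2.5 × 5.2122 = -13.030
Star P is brighter, so it has the smaller magnitude: the difference is negative.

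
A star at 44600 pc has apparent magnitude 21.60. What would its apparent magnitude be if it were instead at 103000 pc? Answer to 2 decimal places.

Flux ∝ 1/d², so Δm = 5 log₁₀(d₂/d₁) = 5 log₁₀(103000/44600) = 1.818
m₂ = m₁ + Δm = 21.60 + (1.818) = 23.418

m ≈ 23.42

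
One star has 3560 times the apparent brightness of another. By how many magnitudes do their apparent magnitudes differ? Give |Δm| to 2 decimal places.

|Δm| ≈ 8.88

Pogson: Δm = −2.5 log₁₀(ratio) = −2.5 log₁₀(3560) = −2.5 × 3.5514 = -8.879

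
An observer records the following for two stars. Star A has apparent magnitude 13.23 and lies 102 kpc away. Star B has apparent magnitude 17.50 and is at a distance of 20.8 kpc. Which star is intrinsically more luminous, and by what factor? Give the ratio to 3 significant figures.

Star A: d = 102 kpc = 102000 pc
Star A: M = m − 5 log₁₀ d + 5 = 13.23 − 5·5.0086 + 5 = -6.813
Star B: d = 20.8 kpc = 20800 pc
Star B: M = m − 5 log₁₀ d + 5 = 17.50 − 5·4.3181 + 5 = 0.910
ΔM = M_A − M_B = -6.813 − (0.910) = -7.723; smaller M is more luminous → Star A.
L ratio = 10^(0.4 |ΔM|) = 10^3.089 = 1228

Star A is more luminous, by a factor of 1230.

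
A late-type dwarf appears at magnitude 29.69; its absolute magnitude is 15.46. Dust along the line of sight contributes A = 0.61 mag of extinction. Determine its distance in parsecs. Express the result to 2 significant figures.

d ≈ 5300 pc

m − M = 5 log₁₀(d/10 pc) + A  ⇒  29.69 − (15.46) − 0.61 = 5 log₁₀(d/10)
13.620 = 5 log₁₀(d/10)
log₁₀ d = (m − M − A)/5 + 1 = 3.7240
d = 10^3.7240 = 5297 pc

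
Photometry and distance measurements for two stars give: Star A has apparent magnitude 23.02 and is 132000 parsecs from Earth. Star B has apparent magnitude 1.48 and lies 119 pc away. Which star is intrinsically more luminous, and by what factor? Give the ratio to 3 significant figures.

Star B is more luminous, by a factor of 336.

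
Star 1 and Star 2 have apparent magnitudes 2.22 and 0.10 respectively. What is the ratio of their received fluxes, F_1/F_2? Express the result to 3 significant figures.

F_1/F_2 ≈ 0.142

Δm = 2.22 − (0.10) = 2.12
Flux ratio = 10^(−0.4 Δm) = 10^(−0.4 × 2.12) = 10^-0.848 = 0.1419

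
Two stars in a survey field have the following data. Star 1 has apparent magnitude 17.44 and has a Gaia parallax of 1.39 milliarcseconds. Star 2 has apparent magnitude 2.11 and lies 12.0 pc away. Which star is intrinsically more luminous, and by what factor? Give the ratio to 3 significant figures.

Star 2 is more luminous, by a factor of 377.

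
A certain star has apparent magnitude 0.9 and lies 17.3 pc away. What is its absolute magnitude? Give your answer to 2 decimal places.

5 log₁₀(d/10 pc) = 5 log₁₀(17.30) − 5 = 1.190
M = m − 5 log₁₀(d/10) = 0.9 − 1.190 = -0.290

M ≈ -0.29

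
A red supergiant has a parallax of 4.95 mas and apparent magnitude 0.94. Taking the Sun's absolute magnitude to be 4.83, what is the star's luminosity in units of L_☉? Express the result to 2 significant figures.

L/L_☉ ≈ 15000

d = 1/p = 1000/4.95 mas = 202.0 pc
M = m − 5 log₁₀ d + 5 = 0.94 − 5·2.3054 + 5 = -5.587
M − M_☉ = -5.587 − 4.83 = -10.417
L/L_☉ = 10^(−0.4 × -10.417) = 14680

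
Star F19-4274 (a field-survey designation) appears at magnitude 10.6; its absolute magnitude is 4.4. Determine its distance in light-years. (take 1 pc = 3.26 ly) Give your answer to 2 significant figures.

d ≈ 570 ly

Distance modulus: m − M = 10.6 − (4.4) = 6.200
m − M = 5 log₁₀ d − 5
log₁₀ d = (m − M)/5 + 1 = 2.2400
d = 10^2.2400 = 173.8 pc
= 566.5 ly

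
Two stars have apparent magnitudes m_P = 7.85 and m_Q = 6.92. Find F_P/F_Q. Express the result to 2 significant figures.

Δm = 7.85 − (6.92) = 0.93
Flux ratio = 10^(−0.4 Δm) = 10^(−0.4 × 0.93) = 10^-0.372 = 0.4246

F_P/F_Q ≈ 0.42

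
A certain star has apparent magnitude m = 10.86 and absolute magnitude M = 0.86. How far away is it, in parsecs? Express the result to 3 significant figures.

d ≈ 1000 pc

μ = m − M = 10.000
m − M = 5 log₁₀ d − 5
log₁₀ d = (m − M)/5 + 1 = 3.0000
d = 10^3.0000 = 1000 pc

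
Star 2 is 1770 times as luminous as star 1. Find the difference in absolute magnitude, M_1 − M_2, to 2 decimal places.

Pogson: ΔM = −2.5 log₁₀(ratio) = −2.5 log₁₀(1770) = −2.5 × 3.2480 = -8.120
Star 2 is brighter so has the smaller magnitude: M_1 − M_2 is positive.

M_1 − M_2 ≈ 8.12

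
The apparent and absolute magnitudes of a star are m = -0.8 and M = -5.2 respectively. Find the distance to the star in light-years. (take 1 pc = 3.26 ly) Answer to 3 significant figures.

Distance modulus: m − M = -0.8 − (-5.2) = 4.400
m − M = 5 log₁₀ d − 5
log₁₀ d = (m − M)/5 + 1 = 1.8800
d = 10^1.8800 = 75.86 pc
= 247.3 ly

d ≈ 247 ly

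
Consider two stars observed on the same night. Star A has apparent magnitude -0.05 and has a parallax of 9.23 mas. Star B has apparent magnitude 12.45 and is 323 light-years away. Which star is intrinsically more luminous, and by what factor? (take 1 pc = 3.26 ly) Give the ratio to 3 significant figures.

Star A is more luminous, by a factor of 120000.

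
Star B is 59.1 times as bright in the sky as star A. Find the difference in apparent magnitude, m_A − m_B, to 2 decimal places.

m_A − m_B ≈ 4.43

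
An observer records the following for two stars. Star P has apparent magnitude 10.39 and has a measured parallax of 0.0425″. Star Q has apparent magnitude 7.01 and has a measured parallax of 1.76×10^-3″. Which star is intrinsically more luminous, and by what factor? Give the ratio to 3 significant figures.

Star Q is more luminous, by a factor of 13100.

Star P: d = 1/p = 1/0.0425″ = 23.53 pc
Star P: M = m − 5 log₁₀ d + 5 = 10.39 − 5·1.3716 + 5 = 8.532
Star Q: d = 1/p = 1/1.76×10^-3″ = 568.2 pc
Star Q: M = m − 5 log₁₀ d + 5 = 7.01 − 5·2.7545 + 5 = -1.762
ΔM = M_P − M_Q = 8.532 − (-1.762) = 10.294; smaller M is more luminous → Star Q.
L ratio = 10^(0.4 |ΔM|) = 10^4.118 = 13110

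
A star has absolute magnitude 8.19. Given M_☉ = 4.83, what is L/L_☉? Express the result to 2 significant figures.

M − M_☉ = 8.19 − 4.83 = 3.360
L/L_☉ = 10^(−0.4 (M − M_☉)) = 10^-1.344 = 0.04529

L/L_☉ ≈ 0.045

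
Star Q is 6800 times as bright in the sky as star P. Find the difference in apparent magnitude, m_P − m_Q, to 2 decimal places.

Pogson: Δm = −2.5 log₁₀(ratio) = −2.5 log₁₀(6800) = −2.5 × 3.8325 = -9.581
Star Q is brighter so has the smaller magnitude: m_P − m_Q is positive.

m_P − m_Q ≈ 9.58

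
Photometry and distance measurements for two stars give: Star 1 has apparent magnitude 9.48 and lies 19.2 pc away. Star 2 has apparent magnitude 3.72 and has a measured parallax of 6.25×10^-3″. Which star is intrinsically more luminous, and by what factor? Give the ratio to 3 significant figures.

Star 2 is more luminous, by a factor of 14000.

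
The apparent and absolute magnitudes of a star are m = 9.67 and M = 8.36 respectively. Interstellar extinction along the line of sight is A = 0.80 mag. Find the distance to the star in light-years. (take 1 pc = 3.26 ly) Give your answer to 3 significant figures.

d ≈ 41.2 ly

m − M = 5 log₁₀(d/10 pc) + A  ⇒  9.67 − (8.36) − 0.80 = 5 log₁₀(d/10)
0.510 = 5 log₁₀(d/10)
log₁₀ d = (m − M − A)/5 + 1 = 1.1020
d = 10^1.1020 = 12.65 pc
= 41.23 ly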